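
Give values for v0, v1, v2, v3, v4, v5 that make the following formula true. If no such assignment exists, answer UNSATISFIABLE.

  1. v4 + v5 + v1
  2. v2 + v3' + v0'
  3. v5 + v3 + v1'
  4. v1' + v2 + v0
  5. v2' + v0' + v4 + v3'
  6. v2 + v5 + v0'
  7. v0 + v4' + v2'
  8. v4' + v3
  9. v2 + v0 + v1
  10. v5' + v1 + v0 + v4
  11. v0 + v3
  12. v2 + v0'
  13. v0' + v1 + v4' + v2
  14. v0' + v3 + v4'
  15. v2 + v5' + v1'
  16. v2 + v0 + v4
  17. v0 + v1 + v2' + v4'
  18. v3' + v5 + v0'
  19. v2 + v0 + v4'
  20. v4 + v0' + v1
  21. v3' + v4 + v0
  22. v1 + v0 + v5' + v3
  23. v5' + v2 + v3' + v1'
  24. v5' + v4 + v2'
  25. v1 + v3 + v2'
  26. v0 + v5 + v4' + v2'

Suppose v4 = 1.
Unit clause (v3) forces v3 = 1.
Suppose v2 = 1.
Unit clause (v0) forces v0 = 1.
Unit clause (v5) forces v5 = 1.
No clause remains; v1 is free.

v0: 1, v1: 1, v2: 1, v3: 1, v4: 1, v5: 1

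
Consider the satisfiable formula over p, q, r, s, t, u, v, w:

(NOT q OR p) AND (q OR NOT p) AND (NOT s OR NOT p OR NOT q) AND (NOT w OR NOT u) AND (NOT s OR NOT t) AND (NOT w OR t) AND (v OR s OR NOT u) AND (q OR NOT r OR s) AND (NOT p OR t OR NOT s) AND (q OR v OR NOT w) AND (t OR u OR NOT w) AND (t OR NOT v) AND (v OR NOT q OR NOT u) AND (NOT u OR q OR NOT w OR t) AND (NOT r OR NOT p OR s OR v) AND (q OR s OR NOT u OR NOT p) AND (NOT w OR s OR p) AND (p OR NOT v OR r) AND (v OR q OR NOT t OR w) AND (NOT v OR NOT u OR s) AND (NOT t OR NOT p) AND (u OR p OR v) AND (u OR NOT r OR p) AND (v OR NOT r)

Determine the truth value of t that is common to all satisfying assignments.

Suppose t = true.
From the singleton clause (NOT s), s = false.
From the singleton clause (NOT p), p = false.
From the singleton clause (NOT q), q = false.
From the singleton clause (NOT r), r = false.
From the singleton clause (NOT w), w = false.
From the singleton clause (NOT v), v = false.
But (v) is also a unit clause — contradiction.
So every satisfying assignment has t = False.

False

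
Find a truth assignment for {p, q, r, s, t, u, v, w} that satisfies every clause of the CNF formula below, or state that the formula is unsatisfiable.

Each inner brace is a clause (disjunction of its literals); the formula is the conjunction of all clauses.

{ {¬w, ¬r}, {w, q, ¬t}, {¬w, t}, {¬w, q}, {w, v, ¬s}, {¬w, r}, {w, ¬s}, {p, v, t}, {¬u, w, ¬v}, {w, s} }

Case w = False:
(¬s) alone gives s = False.
But (s) is also a unit clause — contradiction.
So w must be the other value — set w = True.
(¬r) alone gives r = False.
But (r) is also a unit clause — contradiction.
Both values of w lead to a conflict.

UNSATISFIABLE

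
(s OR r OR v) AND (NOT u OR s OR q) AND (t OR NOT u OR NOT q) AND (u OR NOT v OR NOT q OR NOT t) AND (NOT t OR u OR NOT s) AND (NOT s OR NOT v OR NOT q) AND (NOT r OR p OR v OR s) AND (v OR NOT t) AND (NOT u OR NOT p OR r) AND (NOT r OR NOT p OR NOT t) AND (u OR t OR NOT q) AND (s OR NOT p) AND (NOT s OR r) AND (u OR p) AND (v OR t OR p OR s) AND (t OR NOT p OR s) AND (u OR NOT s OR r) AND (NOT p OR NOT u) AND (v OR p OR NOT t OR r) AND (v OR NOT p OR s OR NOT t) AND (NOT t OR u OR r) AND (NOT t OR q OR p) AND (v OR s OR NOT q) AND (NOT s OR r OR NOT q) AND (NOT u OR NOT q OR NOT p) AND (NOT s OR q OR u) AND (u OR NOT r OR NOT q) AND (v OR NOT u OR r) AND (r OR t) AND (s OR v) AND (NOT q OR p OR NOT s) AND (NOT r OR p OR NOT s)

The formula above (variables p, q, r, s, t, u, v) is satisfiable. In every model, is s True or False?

Suppose s = true.
The clause (r) is unit, so r = true.
The clause (p) is unit, so p = true.
The clause (NOT t) is unit, so t = false.
The clause (NOT u) is unit, so u = false.
The clause (NOT q) is unit, so q = false.
Now (q) is unsatisfied and unit — conflict.
So every satisfying assignment has s = False.

False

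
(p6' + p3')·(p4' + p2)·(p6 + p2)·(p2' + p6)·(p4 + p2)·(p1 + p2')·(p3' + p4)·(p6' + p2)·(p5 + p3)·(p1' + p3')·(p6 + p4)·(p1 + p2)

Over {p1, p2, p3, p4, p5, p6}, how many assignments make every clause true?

There are 2^6 = 64 truth assignments over (p1, p2, p3, p4, p5, p6).
Split on p2. With p2 = 1, the clauses containing p2 are satisfied and p2' drops from the rest; 2 of the 2^5 = 32 assignments to the other variables satisfy what remains.
With p2 = 0, by the same count on the reduced clause set, 0 assignments work.
(One model: p1=T, p2=T, p3=F, p4=F, p5=T, p6=T.)
Total: 2 + 0 = 2.

2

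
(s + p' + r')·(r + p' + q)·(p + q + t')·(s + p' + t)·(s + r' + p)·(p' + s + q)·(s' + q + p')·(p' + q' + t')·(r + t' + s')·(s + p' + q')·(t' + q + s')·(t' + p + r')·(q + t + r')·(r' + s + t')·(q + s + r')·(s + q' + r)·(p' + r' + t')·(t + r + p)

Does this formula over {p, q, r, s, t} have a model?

Yes, satisfiable

Case s = 1:
Case q = 1:
Case p = 1:
The clause (t') is unit, so t = 0.
Every clause is now satisfied; r is unconstrained.
A satisfying assignment: p=1; q=1; r=1; s=1; t=0.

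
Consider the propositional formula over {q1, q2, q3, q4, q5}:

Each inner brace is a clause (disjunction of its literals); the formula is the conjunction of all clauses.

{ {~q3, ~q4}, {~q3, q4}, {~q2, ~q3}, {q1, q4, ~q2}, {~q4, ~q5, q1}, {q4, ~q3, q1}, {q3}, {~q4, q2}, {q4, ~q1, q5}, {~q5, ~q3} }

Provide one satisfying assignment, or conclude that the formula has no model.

UNSATISFIABLE

(q3) alone gives q3 = 1.
(~q4) alone gives q4 = 0.
But (q4) is also a unit clause — contradiction.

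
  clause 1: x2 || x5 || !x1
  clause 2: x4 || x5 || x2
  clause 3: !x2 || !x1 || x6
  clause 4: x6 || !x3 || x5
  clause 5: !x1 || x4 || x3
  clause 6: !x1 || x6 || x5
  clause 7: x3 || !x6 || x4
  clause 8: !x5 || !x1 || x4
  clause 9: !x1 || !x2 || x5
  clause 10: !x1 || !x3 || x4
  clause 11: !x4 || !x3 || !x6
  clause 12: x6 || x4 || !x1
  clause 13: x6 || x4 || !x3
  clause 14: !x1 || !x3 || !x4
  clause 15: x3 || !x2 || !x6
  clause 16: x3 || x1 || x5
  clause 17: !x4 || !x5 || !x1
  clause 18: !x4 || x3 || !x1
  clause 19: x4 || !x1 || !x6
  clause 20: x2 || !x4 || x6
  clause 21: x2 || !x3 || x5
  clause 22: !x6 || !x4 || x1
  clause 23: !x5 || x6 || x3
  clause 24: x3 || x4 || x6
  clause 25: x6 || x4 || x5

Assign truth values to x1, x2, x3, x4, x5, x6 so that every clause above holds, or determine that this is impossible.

x1 ↦ false; x2 ↦ true; x3 ↦ true; x4 ↦ true; x5 ↦ true; x6 ↦ false

Branch on x2: set x2 = true.
Branch on x1: set x1 = false.
Branch on x3: set x3 = true.
Branch on x6: set x6 = false.
The clause (x5) is unit, so x5 = true.
The clause (x4) is unit, so x4 = true.
Every clause now holds.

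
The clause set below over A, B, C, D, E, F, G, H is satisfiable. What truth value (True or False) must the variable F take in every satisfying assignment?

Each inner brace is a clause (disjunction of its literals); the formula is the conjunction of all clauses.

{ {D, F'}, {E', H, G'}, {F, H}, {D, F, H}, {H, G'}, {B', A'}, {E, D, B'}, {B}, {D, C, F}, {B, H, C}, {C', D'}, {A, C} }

False

Suppose F = 1.
(D) alone gives D = 1.
(B) alone gives B = 1.
(A') alone gives A = 0.
(C') alone gives C = 0.
But (C) is also a unit clause — contradiction.
So every satisfying assignment has F = False.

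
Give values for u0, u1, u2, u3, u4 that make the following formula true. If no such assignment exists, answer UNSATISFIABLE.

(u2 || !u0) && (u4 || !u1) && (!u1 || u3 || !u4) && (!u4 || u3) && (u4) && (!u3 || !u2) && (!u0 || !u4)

u0 ↦ false,  u1 ↦ false,  u2 ↦ false,  u3 ↦ true,  u4 ↦ true

Unit clause (u4) forces u4 = true.
Unit clause (u3) forces u3 = true.
Unit clause (!u2) forces u2 = false.
Unit clause (!u0) forces u0 = false.
Every clause is now satisfied; u1 is unconstrained.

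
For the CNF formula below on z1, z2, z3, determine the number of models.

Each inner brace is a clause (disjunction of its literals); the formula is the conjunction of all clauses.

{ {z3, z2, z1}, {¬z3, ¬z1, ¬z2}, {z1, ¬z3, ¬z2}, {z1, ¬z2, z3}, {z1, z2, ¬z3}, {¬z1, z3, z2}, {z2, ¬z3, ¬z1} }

1

There are 2^3 = 8 truth assignments over (z1, z2, z3).
Check each against the 7 clauses (columns in the order z1, z2, z3):
  F F F  ✗ fails (z3 ∨ z2 ∨ z1)
  F F T  ✗ fails (z1 ∨ z2 ∨ ¬z3)
  F T F  ✗ fails (z1 ∨ ¬z2 ∨ z3)
  F T T  ✗ fails (z1 ∨ ¬z3 ∨ ¬z2)
  T F F  ✗ fails (¬z1 ∨ z3 ∨ z2)
  T F T  ✗ fails (z2 ∨ ¬z3 ∨ ¬z1)
  T T F  ✓ satisfies all
  T T T  ✗ fails (¬z3 ∨ ¬z1 ∨ ¬z2)
1 of the 8 rows is a model.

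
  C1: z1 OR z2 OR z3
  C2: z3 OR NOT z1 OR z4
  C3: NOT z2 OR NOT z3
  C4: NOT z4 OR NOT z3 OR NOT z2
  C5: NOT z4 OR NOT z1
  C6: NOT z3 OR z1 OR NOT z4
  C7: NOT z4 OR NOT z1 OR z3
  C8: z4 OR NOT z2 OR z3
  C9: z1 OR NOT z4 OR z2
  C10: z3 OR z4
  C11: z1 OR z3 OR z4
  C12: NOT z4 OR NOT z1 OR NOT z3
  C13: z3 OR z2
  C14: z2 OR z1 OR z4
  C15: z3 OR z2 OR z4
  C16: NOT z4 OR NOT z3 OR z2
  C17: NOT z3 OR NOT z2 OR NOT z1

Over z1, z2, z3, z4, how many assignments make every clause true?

2

There are 2^4 = 16 truth assignments over (z1, z2, z3, z4).
Check each against the 17 clauses (columns in the order z1, z2, z3, z4):
  F F F F  ✗ fails (z1 OR z2 OR z3)
  F F F T  ✗ fails (z1 OR z2 OR z3)
  F F T F  ✗ fails (z2 OR z1 OR z4)
  F F T T  ✗ fails (NOT z3 OR z1 OR NOT z4)
  F T F F  ✗ fails (z4 OR NOT z2 OR z3)
  F T F T  ✓ satisfies all
  F T T F  ✗ fails (NOT z2 OR NOT z3)
  F T T T  ✗ fails (NOT z2 OR NOT z3)
  T F F F  ✗ fails (z3 OR NOT z1 OR z4)
  T F F T  ✗ fails (NOT z4 OR NOT z1)
  T F T F  ✓ satisfies all
  T F T T  ✗ fails (NOT z4 OR NOT z1)
  T T F F  ✗ fails (z3 OR NOT z1 OR z4)
  T T F T  ✗ fails (NOT z4 OR NOT z1)
  T T T F  ✗ fails (NOT z2 OR NOT z3)
  T T T T  ✗ fails (NOT z2 OR NOT z3)
2 of the 16 rows are models.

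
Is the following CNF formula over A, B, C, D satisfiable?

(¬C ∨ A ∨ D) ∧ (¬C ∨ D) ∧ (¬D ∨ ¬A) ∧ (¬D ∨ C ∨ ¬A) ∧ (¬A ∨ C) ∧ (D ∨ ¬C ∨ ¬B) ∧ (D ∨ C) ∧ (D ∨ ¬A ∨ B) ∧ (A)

No

The clause (A) is unit, so A = True.
The clause (¬D) is unit, so D = False.
The clause (¬C) is unit, so C = False.
That conflicts with the unit clause (C).
No assignment satisfies every clause.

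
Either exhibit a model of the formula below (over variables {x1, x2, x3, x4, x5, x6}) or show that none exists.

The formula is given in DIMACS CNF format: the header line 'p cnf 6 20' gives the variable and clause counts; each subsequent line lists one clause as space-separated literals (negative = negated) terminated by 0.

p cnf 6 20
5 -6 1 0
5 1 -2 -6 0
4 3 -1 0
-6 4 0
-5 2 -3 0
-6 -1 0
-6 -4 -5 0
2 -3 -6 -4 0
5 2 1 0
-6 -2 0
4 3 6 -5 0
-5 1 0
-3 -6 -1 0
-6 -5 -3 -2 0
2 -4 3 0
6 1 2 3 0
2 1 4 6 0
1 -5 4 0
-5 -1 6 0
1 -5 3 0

x1=False; x2=True; x3=False; x4=False; x5=False; x6=False

Try x6 = False.
Try x5 = False.
Try x2 = True.
Try x4 = False.
Try x3 = False.
Unit clause (¬x1) forces x1 = False.
All clauses are satisfied.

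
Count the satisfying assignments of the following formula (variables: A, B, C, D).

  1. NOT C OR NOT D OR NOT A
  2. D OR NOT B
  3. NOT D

There are 2^4 = 16 truth assignments over (A, B, C, D).
Split on B. With B = true, the clauses containing B are satisfied and NOT B drops from the rest; 0 of the 2^3 = 8 assignments to the other variables satisfy what remains.
With B = false, by the same count on the reduced clause set, 4 assignments work.
Total: 0 + 4 = 4.

4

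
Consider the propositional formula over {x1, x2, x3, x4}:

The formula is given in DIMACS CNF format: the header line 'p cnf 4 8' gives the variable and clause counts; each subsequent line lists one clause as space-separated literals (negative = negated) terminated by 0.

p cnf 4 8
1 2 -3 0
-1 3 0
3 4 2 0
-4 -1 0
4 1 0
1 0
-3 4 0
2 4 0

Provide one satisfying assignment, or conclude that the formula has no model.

Unit clause (x1) forces x1 = True.
Unit clause (x3) forces x3 = True.
Unit clause (¬x4) forces x4 = False.
That conflicts with the unit clause (x4).

UNSATISFIABLE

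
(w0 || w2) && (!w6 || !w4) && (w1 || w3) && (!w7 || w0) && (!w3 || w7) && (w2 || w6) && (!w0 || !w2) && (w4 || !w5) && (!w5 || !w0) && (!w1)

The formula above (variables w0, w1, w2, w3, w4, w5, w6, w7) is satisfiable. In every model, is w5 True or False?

Suppose w5 = true.
From the singleton clause (w4), w4 = true.
From the singleton clause (!w6), w6 = false.
From the singleton clause (w2), w2 = true.
From the singleton clause (!w0), w0 = false.
From the singleton clause (!w7), w7 = false.
From the singleton clause (!w3), w3 = false.
From the singleton clause (w1), w1 = true.
But (!w1) is also a unit clause — contradiction.
So every satisfying assignment has w5 = False.

False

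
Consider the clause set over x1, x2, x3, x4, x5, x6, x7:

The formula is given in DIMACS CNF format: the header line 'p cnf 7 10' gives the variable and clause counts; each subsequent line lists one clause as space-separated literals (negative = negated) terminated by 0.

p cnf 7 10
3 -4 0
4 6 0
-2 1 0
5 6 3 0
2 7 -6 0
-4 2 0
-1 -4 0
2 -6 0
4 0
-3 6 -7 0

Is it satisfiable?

The clause (x4) is unit, so x4 = True.
The clause (x3) is unit, so x3 = True.
The clause (x2) is unit, so x2 = True.
The clause (x1) is unit, so x1 = True.
That conflicts with the unit clause (¬x1).
No assignment satisfies every clause.

No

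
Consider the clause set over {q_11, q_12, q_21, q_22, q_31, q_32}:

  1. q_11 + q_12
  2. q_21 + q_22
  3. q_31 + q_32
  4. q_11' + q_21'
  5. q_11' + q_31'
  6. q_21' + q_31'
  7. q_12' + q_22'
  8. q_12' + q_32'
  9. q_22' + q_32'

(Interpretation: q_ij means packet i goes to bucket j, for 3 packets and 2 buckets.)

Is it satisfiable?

Branch on q_11: set q_11 = 1.
From the singleton clause (q_21'), q_21 = 0.
From the singleton clause (q_22), q_22 = 1.
From the singleton clause (q_31'), q_31 = 0.
From the singleton clause (q_32), q_32 = 1.
That conflicts with the unit clause (q_32').
That branch fails; take q_11 = 0 instead.
From the singleton clause (q_12), q_12 = 1.
From the singleton clause (q_22'), q_22 = 0.
From the singleton clause (q_21), q_21 = 1.
From the singleton clause (q_31'), q_31 = 0.
From the singleton clause (q_32), q_32 = 1.
That conflicts with the unit clause (q_32').
Both values of q_11 lead to a conflict.
No assignment satisfies every clause.

No, unsatisfiable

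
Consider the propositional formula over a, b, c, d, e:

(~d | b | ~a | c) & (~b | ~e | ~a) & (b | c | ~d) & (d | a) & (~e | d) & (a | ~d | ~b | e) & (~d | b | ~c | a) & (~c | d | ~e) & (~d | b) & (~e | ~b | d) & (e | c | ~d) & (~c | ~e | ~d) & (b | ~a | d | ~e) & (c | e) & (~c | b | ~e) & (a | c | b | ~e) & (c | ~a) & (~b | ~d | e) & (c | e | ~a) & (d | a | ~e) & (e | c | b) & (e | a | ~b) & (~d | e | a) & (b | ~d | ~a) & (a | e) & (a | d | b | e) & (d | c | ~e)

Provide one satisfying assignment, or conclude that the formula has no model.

a: 1; b: 1; c: 1; d: 0; e: 0

Try d = 0.
The clause (a) is unit, so a = 1.
The clause (~e) is unit, so e = 0.
The clause (c) is unit, so c = 1.
No clause remains; b is free.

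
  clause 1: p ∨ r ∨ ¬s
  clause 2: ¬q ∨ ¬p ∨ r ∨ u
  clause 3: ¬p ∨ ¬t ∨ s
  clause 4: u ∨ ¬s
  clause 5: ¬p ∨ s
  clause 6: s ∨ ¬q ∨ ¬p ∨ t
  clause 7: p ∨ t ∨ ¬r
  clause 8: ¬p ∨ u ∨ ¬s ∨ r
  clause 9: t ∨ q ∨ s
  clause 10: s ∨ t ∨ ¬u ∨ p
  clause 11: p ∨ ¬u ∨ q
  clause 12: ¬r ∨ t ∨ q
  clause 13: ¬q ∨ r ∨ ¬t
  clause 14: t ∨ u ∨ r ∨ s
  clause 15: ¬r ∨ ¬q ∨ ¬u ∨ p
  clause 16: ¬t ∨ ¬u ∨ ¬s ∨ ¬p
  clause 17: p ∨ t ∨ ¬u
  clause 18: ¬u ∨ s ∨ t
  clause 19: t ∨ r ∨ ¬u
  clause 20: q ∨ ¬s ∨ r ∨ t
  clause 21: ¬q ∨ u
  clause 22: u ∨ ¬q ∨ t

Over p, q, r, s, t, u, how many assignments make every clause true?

3

There are 2^6 = 64 truth assignments over (p, q, r, s, t, u).
Split on t. With t = True, the clauses containing t are satisfied and ¬t drops from the rest; 2 of the 2^5 = 32 assignments to the other variables satisfy what remains.
With t = False, by the same count on the reduced clause set, 1 assignment works.
Total: 2 + 1 = 3.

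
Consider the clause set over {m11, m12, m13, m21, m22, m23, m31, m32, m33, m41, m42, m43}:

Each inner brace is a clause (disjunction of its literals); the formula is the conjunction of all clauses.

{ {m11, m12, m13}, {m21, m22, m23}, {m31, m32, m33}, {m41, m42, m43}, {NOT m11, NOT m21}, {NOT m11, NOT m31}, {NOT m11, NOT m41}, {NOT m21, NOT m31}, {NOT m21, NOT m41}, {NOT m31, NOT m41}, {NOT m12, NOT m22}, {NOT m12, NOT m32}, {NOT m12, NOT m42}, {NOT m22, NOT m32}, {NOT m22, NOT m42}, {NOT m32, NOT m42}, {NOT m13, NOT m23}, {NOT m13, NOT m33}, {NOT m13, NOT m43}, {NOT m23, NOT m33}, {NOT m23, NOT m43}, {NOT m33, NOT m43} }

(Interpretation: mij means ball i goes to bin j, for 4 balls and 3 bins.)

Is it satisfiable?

Unsatisfiable

Try m11 = false.
Try m12 = true.
Unit clause (NOT m22) forces m22 = false.
Unit clause (NOT m32) forces m32 = false.
Unit clause (NOT m42) forces m42 = false.
Try m21 = true.
Unit clause (NOT m31) forces m31 = false.
Unit clause (m33) forces m33 = true.
Unit clause (NOT m41) forces m41 = false.
Unit clause (m43) forces m43 = true.
That conflicts with the unit clause (NOT m43).
Undo m21 and try m21 = false.
Unit clause (m23) forces m23 = true.
Unit clause (NOT m13) forces m13 = false.
Unit clause (NOT m33) forces m33 = false.
Unit clause (m31) forces m31 = true.
Unit clause (NOT m41) forces m41 = false.
Unit clause (m43) forces m43 = true.
That conflicts with the unit clause (NOT m43).
Either choice for m21 ends in contradiction.
Undo m12 and try m12 = false.
Unit clause (m13) forces m13 = true.
Unit clause (NOT m23) forces m23 = false.
Unit clause (NOT m33) forces m33 = false.
Unit clause (NOT m43) forces m43 = false.
Try m21 = true.
Unit clause (NOT m31) forces m31 = false.
Unit clause (m32) forces m32 = true.
Unit clause (NOT m41) forces m41 = false.
Unit clause (m42) forces m42 = true.
That conflicts with the unit clause (NOT m42).
Undo m21 and try m21 = false.
Unit clause (m22) forces m22 = true.
Unit clause (NOT m32) forces m32 = false.
Unit clause (m31) forces m31 = true.
Unit clause (NOT m41) forces m41 = false.
Unit clause (m42) forces m42 = true.
That conflicts with the unit clause (NOT m42).
Either choice for m21 ends in contradiction.
Either choice for m12 ends in contradiction.
Undo m11 and try m11 = true.
Unit clause (NOT m21) forces m21 = false.
Unit clause (NOT m31) forces m31 = false.
Unit clause (NOT m41) forces m41 = false.
Try m22 = true.
Unit clause (NOT m12) forces m12 = false.
Unit clause (NOT m32) forces m32 = false.
Unit clause (m33) forces m33 = true.
Unit clause (NOT m42) forces m42 = false.
Unit clause (m43) forces m43 = true.
That conflicts with the unit clause (NOT m43).
Undo m22 and try m22 = false.
Unit clause (m23) forces m23 = true.
Unit clause (NOT m13) forces m13 = false.
Unit clause (NOT m33) forces m33 = false.
Unit clause (m32) forces m32 = true.
Unit clause (NOT m12) forces m12 = false.
Unit clause (NOT m42) forces m42 = false.
Unit clause (m43) forces m43 = true.
That conflicts with the unit clause (NOT m43).
Either choice for m22 ends in contradiction.
Either choice for m11 ends in contradiction.
No assignment satisfies every clause.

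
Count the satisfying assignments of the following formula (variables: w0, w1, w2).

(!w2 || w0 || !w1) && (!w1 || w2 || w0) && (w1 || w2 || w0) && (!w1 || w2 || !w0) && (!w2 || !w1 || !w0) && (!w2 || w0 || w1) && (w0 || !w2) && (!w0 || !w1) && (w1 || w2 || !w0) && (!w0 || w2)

There are 2^3 = 8 truth assignments over (w0, w1, w2).
Check each against the 10 clauses (columns in the order w0, w1, w2):
  F F F  ✗ fails (w1 || w2 || w0)
  F F T  ✗ fails (!w2 || w0 || w1)
  F T F  ✗ fails (!w1 || w2 || w0)
  F T T  ✗ fails (!w2 || w0 || !w1)
  T F F  ✗ fails (w1 || w2 || !w0)
  T F T  ✓ satisfies all
  T T F  ✗ fails (!w1 || w2 || !w0)
  T T T  ✗ fails (!w2 || !w1 || !w0)
1 of the 8 rows is a model.

1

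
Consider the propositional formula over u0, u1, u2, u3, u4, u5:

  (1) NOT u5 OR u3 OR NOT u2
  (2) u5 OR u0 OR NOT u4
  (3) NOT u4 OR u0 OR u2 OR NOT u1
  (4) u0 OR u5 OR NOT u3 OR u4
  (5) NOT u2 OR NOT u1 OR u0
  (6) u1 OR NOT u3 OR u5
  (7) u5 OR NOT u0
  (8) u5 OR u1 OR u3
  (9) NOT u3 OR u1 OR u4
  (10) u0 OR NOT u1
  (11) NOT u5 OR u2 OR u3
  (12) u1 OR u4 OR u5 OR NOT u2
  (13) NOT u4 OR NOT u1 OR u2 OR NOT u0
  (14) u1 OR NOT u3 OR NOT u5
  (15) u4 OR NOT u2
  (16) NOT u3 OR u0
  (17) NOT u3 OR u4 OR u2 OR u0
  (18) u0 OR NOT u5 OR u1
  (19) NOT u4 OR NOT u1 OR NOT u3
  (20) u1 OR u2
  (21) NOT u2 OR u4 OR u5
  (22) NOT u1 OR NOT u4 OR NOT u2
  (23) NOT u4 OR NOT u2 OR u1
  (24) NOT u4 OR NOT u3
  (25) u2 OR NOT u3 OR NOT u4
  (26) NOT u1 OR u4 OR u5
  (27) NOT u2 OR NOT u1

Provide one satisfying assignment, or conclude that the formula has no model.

Try u5 = true.
Try u3 = true.
From the singleton clause (u1), u1 = true.
From the singleton clause (u0), u0 = true.
From the singleton clause (NOT u4), u4 = false.
From the singleton clause (NOT u2), u2 = false.
This assignment satisfies each clause.

u0 ↦ true; u1 ↦ true; u2 ↦ false; u3 ↦ true; u4 ↦ false; u5 ↦ true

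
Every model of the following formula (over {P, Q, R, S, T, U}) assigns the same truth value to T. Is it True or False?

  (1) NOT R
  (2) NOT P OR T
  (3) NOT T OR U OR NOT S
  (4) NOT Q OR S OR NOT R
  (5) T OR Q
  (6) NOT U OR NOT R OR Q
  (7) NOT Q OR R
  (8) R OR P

Suppose T = false.
(NOT R) alone gives R = false.
(NOT P) alone gives P = false.
But (P) is also a unit clause — contradiction.
So every satisfying assignment has T = True.

True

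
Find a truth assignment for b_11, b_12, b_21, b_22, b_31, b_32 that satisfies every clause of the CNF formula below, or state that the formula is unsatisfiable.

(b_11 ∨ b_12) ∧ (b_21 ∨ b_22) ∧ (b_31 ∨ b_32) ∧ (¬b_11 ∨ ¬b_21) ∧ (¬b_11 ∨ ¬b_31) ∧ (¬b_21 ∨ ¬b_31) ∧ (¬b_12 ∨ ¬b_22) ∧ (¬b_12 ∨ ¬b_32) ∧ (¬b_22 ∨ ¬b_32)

UNSATISFIABLE

Suppose b_11 = True.
Unit clause (¬b_21) forces b_21 = False.
Unit clause (b_22) forces b_22 = True.
Unit clause (¬b_31) forces b_31 = False.
Unit clause (b_32) forces b_32 = True.
That conflicts with the unit clause (¬b_32).
So b_11 must be the other value — set b_11 = False.
Unit clause (b_12) forces b_12 = True.
Unit clause (¬b_22) forces b_22 = False.
Unit clause (b_21) forces b_21 = True.
Unit clause (¬b_31) forces b_31 = False.
Unit clause (b_32) forces b_32 = True.
That conflicts with the unit clause (¬b_32).
Both values of b_11 lead to a conflict.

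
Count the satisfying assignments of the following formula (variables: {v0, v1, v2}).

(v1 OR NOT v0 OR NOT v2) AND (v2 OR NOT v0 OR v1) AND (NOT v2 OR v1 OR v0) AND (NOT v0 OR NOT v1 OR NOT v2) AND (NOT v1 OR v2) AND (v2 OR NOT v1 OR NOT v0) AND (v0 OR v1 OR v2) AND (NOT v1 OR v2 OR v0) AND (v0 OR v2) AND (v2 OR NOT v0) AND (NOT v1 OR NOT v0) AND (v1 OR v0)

There are 2^3 = 8 truth assignments over (v0, v1, v2).
Check each against the 12 clauses (columns in the order v0, v1, v2):
  F F F  ✗ fails (v0 OR v1 OR v2)
  F F T  ✗ fails (NOT v2 OR v1 OR v0)
  F T F  ✗ fails (NOT v1 OR v2)
  F T T  ✓ satisfies all
  T F F  ✗ fails (v2 OR NOT v0 OR v1)
  T F T  ✗ fails (v1 OR NOT v0 OR NOT v2)
  T T F  ✗ fails (NOT v1 OR v2)
  T T T  ✗ fails (NOT v0 OR NOT v1 OR NOT v2)
1 of the 8 rows is a model.

1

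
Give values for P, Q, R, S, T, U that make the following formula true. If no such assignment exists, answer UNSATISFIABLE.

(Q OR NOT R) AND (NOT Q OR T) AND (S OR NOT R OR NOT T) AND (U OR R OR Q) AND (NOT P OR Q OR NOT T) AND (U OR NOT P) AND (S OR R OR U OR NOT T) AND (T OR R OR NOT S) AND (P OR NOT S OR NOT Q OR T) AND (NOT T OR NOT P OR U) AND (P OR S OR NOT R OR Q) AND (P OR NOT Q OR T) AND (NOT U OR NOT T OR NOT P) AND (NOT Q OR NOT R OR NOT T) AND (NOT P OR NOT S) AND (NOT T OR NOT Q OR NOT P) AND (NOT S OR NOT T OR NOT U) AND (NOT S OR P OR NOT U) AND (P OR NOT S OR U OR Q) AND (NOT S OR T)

Branch on Q: set Q = false.
Unit clause (NOT R) forces R = false.
Unit clause (U) forces U = true.
Branch on P: set P = false.
Unit clause (NOT S) forces S = false.
No clause remains; T is free.

P=false; Q=false; R=false; S=false; T=false; U=true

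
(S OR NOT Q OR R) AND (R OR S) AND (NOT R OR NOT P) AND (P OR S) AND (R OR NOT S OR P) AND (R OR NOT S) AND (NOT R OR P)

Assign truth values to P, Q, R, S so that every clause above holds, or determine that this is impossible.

Suppose R = true.
From the singleton clause (NOT P), P = false.
But (P) is also a unit clause — contradiction.
That branch fails; take R = false instead.
From the singleton clause (S), S = true.
But (NOT S) is also a unit clause — contradiction.
Either choice for R ends in contradiction.

UNSATISFIABLE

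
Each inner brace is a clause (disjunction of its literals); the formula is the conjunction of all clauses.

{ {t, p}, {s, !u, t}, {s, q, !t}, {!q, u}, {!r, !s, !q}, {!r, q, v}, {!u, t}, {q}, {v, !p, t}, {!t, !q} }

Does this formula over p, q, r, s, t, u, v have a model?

No

Unit clause (q) forces q = true.
Unit clause (u) forces u = true.
Unit clause (t) forces t = true.
That conflicts with the unit clause (!t).
No assignment satisfies every clause.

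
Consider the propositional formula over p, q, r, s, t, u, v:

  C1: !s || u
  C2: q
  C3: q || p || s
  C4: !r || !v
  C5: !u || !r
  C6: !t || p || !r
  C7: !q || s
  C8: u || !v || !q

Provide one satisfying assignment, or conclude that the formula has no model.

p: false,  q: true,  r: false,  s: true,  t: false,  u: true,  v: false

From the singleton clause (q), q = true.
From the singleton clause (s), s = true.
From the singleton clause (u), u = true.
From the singleton clause (!r), r = false.
Every clause is now satisfied; p, t, v are unconstrained.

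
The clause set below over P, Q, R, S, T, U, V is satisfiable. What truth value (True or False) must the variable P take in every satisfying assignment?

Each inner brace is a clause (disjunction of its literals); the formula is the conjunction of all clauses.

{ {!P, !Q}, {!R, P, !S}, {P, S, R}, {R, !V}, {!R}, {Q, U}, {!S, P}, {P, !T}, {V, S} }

Suppose P = false.
From the singleton clause (!R), R = false.
From the singleton clause (S), S = true.
Now (!S) is unsatisfied and unit — conflict.
So every satisfying assignment has P = True.

True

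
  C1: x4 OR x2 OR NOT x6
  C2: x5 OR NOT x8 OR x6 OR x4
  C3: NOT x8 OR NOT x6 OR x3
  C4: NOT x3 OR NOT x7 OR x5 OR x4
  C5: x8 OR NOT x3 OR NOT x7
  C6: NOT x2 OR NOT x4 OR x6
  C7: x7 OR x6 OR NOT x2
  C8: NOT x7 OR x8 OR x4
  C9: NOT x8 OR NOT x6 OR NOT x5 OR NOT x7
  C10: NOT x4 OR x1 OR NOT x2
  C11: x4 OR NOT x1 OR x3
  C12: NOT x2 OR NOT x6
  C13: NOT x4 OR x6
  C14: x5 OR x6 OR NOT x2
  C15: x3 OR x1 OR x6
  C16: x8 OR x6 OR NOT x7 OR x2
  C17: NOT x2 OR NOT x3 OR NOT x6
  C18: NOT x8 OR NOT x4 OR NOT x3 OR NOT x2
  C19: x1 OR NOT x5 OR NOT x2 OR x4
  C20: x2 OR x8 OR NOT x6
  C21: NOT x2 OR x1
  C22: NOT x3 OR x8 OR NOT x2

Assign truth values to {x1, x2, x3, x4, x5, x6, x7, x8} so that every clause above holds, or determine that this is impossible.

Case x2 = false:
Case x4 = true:
The clause (x6) is unit, so x6 = true.
The clause (x8) is unit, so x8 = true.
The clause (x3) is unit, so x3 = true.
Case x5 = true:
The clause (NOT x7) is unit, so x7 = false.
No clause remains; x1 is free.

x1=true; x2=false; x3=true; x4=true; x5=true; x6=true; x7=false; x8=true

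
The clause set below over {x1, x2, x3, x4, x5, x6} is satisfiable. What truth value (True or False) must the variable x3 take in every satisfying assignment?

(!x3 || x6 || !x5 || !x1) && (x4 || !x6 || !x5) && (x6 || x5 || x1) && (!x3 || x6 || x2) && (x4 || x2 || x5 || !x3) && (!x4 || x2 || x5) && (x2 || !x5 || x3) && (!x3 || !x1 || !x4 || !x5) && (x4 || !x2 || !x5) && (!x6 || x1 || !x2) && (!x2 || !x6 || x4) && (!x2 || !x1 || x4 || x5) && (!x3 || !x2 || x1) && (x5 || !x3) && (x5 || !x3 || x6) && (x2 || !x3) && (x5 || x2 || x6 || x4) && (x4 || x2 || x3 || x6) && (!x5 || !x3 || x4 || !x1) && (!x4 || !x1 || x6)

False

Suppose x3 = true.
The clause (x5) is unit, so x5 = true.
The clause (x2) is unit, so x2 = true.
The clause (x4) is unit, so x4 = true.
The clause (!x1) is unit, so x1 = false.
Now (x1) is unsatisfied and unit — conflict.
So every satisfying assignment has x3 = False.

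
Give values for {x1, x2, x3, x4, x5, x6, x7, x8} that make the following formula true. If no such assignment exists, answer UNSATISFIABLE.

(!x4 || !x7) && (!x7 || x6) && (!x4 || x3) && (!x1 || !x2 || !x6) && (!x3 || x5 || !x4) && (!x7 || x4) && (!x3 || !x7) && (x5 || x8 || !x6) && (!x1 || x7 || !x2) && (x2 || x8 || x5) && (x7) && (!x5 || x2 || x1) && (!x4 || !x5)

Unit clause (x7) forces x7 = true.
Unit clause (!x4) forces x4 = false.
Now (x4) is unsatisfied and unit — conflict.

UNSATISFIABLE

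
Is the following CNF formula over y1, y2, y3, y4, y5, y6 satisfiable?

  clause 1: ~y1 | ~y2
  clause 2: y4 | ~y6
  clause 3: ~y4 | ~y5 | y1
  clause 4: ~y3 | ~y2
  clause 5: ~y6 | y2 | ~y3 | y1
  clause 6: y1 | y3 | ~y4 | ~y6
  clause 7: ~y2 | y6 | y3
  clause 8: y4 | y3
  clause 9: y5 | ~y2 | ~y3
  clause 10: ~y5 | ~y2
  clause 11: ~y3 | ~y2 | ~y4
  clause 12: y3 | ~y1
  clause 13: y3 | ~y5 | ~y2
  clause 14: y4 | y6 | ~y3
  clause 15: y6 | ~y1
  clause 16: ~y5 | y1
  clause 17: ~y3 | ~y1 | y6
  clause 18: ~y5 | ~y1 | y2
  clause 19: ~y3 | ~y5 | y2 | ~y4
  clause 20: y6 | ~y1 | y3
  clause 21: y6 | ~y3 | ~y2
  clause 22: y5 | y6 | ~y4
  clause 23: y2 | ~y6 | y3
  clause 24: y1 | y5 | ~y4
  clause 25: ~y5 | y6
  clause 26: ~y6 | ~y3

No

Try y1 = 0.
(~y5) alone gives y5 = 0.
(~y4) alone gives y4 = 0.
(~y6) alone gives y6 = 0.
(y3) alone gives y3 = 1.
But (~y3) is also a unit clause — contradiction.
Backtrack on y1: now try y1 = 1.
(~y2) alone gives y2 = 0.
(y3) alone gives y3 = 1.
(y6) alone gives y6 = 1.
But (~y6) is also a unit clause — contradiction.
Neither y1 = 1 nor y1 = 0 works.
No assignment satisfies every clause.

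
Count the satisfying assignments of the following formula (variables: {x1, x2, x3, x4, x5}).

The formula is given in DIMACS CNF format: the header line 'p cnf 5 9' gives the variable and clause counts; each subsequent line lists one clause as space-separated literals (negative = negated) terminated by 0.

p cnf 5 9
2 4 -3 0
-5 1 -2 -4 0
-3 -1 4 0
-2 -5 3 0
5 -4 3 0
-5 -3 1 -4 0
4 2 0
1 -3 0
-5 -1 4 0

8

There are 2^5 = 32 truth assignments over (x1, x2, x3, x4, x5).
Split on x5. With x5 = True, the clauses containing x5 are satisfied and ¬x5 drops from the rest; 4 of the 2^4 = 16 assignments to the other variables satisfy what remains.
With x5 = False, by the same count on the reduced clause set, 4 assignments work.
(One model: x1=F, x2=F, x3=F, x4=T, x5=T.)
Total: 4 + 4 = 8.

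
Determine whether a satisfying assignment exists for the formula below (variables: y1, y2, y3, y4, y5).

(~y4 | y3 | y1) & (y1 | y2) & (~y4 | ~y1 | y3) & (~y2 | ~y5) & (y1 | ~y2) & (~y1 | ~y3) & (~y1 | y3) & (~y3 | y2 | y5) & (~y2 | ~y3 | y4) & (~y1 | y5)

Unsatisfiable

Branch on y1: set y1 = 1.
(~y3) alone gives y3 = 0.
That conflicts with the unit clause (y3).
So y1 must be the other value — set y1 = 0.
(y2) alone gives y2 = 1.
That conflicts with the unit clause (~y2).
Neither y1 = 1 nor y1 = 0 works.
No assignment satisfies every clause.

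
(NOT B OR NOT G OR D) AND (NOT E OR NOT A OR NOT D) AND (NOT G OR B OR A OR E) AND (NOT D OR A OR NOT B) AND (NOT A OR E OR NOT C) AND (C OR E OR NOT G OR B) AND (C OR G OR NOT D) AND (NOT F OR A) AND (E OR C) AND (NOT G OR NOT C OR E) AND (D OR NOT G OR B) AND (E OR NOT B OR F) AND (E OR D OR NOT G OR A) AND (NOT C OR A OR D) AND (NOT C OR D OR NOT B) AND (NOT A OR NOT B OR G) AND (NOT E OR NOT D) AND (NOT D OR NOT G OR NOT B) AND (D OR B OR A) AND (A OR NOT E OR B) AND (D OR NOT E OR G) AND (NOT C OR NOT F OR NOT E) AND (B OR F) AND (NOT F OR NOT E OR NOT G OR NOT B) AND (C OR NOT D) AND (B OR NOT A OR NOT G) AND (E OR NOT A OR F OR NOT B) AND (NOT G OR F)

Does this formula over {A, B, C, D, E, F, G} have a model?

Branch on F: set F = false.
From the singleton clause (B), B = true.
From the singleton clause (E), E = true.
From the singleton clause (NOT D), D = false.
From the singleton clause (NOT G), G = false.
Now (G) is unsatisfied and unit — conflict.
So F must be the other value — set F = true.
From the singleton clause (A), A = true.
Branch on E: set E = false.
From the singleton clause (NOT C), C = false.
Now (C) is unsatisfied and unit — conflict.
So E must be the other value — set E = true.
From the singleton clause (NOT D), D = false.
From the singleton clause (G), G = true.
From the singleton clause (NOT B), B = false.
Now (B) is unsatisfied and unit — conflict.
Both values of E lead to a conflict.
Both values of F lead to a conflict.
No assignment satisfies every clause.

No, unsatisfiable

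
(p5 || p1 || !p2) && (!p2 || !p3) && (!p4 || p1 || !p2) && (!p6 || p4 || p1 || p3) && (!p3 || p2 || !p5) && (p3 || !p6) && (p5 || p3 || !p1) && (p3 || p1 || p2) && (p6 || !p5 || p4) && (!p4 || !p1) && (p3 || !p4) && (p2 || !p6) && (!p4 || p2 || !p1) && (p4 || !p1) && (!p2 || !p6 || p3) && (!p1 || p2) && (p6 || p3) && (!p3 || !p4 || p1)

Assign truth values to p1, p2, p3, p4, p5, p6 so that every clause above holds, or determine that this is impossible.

Try p2 = false.
(!p6) alone gives p6 = false.
(!p1) alone gives p1 = false.
(p3) alone gives p3 = true.
(!p5) alone gives p5 = false.
(!p4) alone gives p4 = false.
All clauses are satisfied.

p1=false; p2=false; p3=true; p4=false; p5=false; p6=false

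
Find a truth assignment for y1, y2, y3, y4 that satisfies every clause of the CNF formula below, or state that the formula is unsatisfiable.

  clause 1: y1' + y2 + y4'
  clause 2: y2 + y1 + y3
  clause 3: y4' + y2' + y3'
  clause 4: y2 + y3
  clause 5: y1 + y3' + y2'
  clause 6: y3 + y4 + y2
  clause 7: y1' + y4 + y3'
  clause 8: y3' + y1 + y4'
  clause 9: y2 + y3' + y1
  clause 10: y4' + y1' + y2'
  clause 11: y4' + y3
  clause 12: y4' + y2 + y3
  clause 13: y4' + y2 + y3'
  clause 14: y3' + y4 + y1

y1=1, y2=1, y3=0, y4=0

Try y2 = 1.
Try y4 = 0.
Try y1 = 1.
From the singleton clause (y3'), y3 = 0.
Every clause now holds.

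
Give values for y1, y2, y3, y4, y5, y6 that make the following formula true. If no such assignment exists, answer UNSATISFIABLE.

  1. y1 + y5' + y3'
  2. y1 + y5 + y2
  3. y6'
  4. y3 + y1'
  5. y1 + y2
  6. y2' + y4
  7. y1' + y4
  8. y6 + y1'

From the singleton clause (y6'), y6 = 0.
From the singleton clause (y1'), y1 = 0.
From the singleton clause (y2), y2 = 1.
From the singleton clause (y4), y4 = 1.
Try y5 = 0.
All clauses hold; y3 can take either value.

y1: 0, y2: 1, y3: 1, y4: 1, y5: 0, y6: 0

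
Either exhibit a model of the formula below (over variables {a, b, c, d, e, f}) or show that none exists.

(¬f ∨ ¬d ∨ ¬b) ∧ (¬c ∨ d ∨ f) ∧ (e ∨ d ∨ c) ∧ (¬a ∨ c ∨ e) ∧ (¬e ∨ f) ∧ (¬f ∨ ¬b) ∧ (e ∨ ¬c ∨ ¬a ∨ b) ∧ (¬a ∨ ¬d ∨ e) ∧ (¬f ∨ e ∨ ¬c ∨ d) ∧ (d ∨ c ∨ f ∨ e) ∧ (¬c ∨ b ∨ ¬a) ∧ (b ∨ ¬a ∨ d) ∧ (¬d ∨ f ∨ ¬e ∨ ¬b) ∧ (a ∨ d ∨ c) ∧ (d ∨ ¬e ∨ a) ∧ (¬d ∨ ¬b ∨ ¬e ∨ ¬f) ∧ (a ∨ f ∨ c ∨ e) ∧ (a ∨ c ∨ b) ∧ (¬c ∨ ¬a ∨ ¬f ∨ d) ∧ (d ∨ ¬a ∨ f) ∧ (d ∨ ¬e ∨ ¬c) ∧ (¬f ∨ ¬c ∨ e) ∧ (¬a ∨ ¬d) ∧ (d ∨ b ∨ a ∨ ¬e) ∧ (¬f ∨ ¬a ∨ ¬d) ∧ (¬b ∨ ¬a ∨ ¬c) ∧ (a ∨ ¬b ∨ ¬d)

a: False, b: False, c: True, d: True, e: False, f: False

Try e = False.
Try d = True.
The clause (¬a) is unit, so a = False.
The clause (¬b) is unit, so b = False.
The clause (c) is unit, so c = True.
The clause (¬f) is unit, so f = False.
Every clause now holds.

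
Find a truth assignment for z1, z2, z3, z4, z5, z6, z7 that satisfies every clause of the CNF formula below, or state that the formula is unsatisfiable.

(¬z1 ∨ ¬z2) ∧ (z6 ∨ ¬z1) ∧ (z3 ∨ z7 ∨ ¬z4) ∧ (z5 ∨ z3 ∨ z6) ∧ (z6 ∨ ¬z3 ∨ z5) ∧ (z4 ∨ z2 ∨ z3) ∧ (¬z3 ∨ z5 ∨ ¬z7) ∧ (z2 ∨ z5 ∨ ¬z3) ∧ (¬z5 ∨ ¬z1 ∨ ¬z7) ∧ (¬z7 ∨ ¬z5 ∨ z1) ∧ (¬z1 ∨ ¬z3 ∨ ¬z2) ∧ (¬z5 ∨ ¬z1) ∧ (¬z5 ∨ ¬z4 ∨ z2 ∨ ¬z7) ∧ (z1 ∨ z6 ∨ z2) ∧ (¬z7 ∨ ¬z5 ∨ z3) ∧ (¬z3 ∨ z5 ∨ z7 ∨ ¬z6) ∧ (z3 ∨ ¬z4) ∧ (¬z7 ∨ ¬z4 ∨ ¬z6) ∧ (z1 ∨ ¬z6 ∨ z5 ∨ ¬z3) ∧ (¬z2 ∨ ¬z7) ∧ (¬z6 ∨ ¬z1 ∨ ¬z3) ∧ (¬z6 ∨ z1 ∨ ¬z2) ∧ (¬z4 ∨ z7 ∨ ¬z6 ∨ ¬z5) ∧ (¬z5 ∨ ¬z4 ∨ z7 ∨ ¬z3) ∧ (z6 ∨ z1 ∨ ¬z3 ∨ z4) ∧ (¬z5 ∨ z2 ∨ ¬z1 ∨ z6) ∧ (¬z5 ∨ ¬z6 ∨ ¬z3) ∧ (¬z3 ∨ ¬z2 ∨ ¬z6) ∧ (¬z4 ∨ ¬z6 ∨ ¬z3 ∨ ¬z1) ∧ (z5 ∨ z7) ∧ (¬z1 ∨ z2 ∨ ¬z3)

z1: False,  z2: True,  z3: False,  z4: False,  z5: True,  z6: False,  z7: False

Try z1 = False.
Try z7 = False.
(z5) alone gives z5 = True.
Try z3 = False.
(¬z4) alone gives z4 = False.
(z2) alone gives z2 = True.
(¬z6) alone gives z6 = False.
All clauses are satisfied.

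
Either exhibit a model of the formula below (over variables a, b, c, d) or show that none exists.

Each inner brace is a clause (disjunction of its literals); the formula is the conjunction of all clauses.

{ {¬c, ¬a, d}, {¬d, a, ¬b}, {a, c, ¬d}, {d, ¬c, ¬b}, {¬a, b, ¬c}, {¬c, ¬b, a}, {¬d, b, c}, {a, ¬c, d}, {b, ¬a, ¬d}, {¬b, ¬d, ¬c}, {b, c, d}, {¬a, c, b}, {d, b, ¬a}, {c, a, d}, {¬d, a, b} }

Case c = False:
Case a = True:
The clause (b) is unit, so b = True.
No clause remains; d is free.

a: True,  b: True,  c: False,  d: True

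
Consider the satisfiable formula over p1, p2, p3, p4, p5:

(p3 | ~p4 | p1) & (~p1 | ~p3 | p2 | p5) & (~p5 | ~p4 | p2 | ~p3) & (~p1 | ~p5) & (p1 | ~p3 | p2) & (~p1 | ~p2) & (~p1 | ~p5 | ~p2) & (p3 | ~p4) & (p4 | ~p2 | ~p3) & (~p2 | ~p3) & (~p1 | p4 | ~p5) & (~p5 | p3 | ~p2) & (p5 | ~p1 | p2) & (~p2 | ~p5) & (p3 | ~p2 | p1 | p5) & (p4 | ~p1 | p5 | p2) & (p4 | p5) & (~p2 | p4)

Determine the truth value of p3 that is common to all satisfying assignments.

False

Suppose p3 = 1.
The clause (~p2) is unit, so p2 = 0.
The clause (p1) is unit, so p1 = 1.
The clause (p5) is unit, so p5 = 1.
But (~p5) is also a unit clause — contradiction.
So every satisfying assignment has p3 = False.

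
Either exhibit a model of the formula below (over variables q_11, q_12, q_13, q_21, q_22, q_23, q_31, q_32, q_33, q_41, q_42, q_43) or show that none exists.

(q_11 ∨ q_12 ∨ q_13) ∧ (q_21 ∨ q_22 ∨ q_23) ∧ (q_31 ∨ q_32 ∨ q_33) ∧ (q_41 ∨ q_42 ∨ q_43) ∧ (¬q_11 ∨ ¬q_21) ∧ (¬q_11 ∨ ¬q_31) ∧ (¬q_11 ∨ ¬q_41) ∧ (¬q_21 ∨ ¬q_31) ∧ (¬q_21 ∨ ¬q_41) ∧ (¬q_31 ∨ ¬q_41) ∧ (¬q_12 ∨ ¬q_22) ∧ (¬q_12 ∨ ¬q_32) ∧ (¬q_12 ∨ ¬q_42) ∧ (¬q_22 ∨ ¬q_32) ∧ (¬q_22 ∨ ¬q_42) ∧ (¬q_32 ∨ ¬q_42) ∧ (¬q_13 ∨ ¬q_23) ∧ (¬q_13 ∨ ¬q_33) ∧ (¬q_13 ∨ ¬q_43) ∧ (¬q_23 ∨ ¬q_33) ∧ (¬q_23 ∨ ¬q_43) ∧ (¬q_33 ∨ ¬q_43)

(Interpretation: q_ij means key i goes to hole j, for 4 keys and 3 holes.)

UNSATISFIABLE

Try q_11 = False.
Try q_12 = True.
(¬q_22) alone gives q_22 = False.
(¬q_32) alone gives q_32 = False.
(¬q_42) alone gives q_42 = False.
Try q_21 = True.
(¬q_31) alone gives q_31 = False.
(q_33) alone gives q_33 = True.
(¬q_41) alone gives q_41 = False.
(q_43) alone gives q_43 = True.
That conflicts with the unit clause (¬q_43).
So q_21 must be the other value — set q_21 = False.
(q_23) alone gives q_23 = True.
(¬q_13) alone gives q_13 = False.
(¬q_33) alone gives q_33 = False.
(q_31) alone gives q_31 = True.
(¬q_41) alone gives q_41 = False.
(q_43) alone gives q_43 = True.
That conflicts with the unit clause (¬q_43).
Both values of q_21 lead to a conflict.
So q_12 must be the other value — set q_12 = False.
(q_13) alone gives q_13 = True.
(¬q_23) alone gives q_23 = False.
(¬q_33) alone gives q_33 = False.
(¬q_43) alone gives q_43 = False.
Try q_21 = True.
(¬q_31) alone gives q_31 = False.
(q_32) alone gives q_32 = True.
(¬q_41) alone gives q_41 = False.
(q_42) alone gives q_42 = True.
That conflicts with the unit clause (¬q_42).
So q_21 must be the other value — set q_21 = False.
(q_22) alone gives q_22 = True.
(¬q_32) alone gives q_32 = False.
(q_31) alone gives q_31 = True.
(¬q_41) alone gives q_41 = False.
(q_42) alone gives q_42 = True.
That conflicts with the unit clause (¬q_42).
Both values of q_21 lead to a conflict.
Both values of q_12 lead to a conflict.
So q_11 must be the other value — set q_11 = True.
(¬q_21) alone gives q_21 = False.
(¬q_31) alone gives q_31 = False.
(¬q_41) alone gives q_41 = False.
Try q_22 = True.
(¬q_12) alone gives q_12 = False.
(¬q_32) alone gives q_32 = False.
(q_33) alone gives q_33 = True.
(¬q_42) alone gives q_42 = False.
(q_43) alone gives q_43 = True.
That conflicts with the unit clause (¬q_43).
So q_22 must be the other value — set q_22 = False.
(q_23) alone gives q_23 = True.
(¬q_13) alone gives q_13 = False.
(¬q_33) alone gives q_33 = False.
(q_32) alone gives q_32 = True.
(¬q_12) alone gives q_12 = False.
(¬q_42) alone gives q_42 = False.
(q_43) alone gives q_43 = True.
That conflicts with the unit clause (¬q_43).
Both values of q_22 lead to a conflict.
Both values of q_11 lead to a conflict.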